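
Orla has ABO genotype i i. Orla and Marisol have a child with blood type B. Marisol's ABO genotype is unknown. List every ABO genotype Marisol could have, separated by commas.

For each candidate genotype of Marisol, check whether crossing it with i i can produce every observed child phenotype.
  I^A I^A → possible child types {A} ✗
  I^A I^B → possible child types {A, B} ✓
  I^A i → possible child types {O, A} ✗
  I^B I^B → possible child types {B} ✓
  I^B i → possible child types {O, B} ✓
  i i → possible child types {O} ✗

I^A I^B, I^B I^B, I^B i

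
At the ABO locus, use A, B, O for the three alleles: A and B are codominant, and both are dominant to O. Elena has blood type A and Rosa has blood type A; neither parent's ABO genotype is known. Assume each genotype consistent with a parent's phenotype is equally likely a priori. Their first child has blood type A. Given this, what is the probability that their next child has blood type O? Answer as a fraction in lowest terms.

Possible genotypes: Elena ∈ {AA, AO}; Rosa ∈ {AA, AO}.
Weight each parental genotype pair by prior × P(type-A child):
  AA × AA: posterior weight 4/15; P(next child type O) = 0.
  AA × AO: posterior weight 4/15; P(next child type O) = 0.
  AO × AA: posterior weight 4/15; P(next child type O) = 0.
  AO × AO: posterior weight 1/5; P(next child type O) = 1/4.
Weighted sum = 1/20.

1/20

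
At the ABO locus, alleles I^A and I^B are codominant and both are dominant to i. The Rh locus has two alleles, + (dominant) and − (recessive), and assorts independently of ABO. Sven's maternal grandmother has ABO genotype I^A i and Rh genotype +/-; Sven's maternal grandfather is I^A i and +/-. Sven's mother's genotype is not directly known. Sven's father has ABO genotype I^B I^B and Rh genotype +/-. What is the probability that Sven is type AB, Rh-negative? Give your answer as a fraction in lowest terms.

1/8

Sven's mother's ABO genotype from I^A i × I^A i: 1/4 I^A I^A, 1/2 I^A i, 1/4 i i.
Crossing each possibility with the father I^B I^B and summing P(type AB): 1/4·1 + 1/2·1/2 + 1/4·0 = 1/2.
Similarly for Rh via the mother's Rh distribution: P(Rh-) = 1/4.
Independent loci: 1/2 × 1/4 = 1/8.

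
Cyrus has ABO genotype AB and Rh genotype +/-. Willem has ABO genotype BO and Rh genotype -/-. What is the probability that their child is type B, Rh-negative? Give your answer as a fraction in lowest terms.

1/4

ABO cross AB × BO → offspring phenotypes: 1/4 A, 1/2 B, 1/4 AB.
Rh cross +/- × -/- → 1/2 Rh+, 1/2 Rh-.
Independent loci: P(type B, Rh-negative) = 1/2 × 1/2 = 1/4.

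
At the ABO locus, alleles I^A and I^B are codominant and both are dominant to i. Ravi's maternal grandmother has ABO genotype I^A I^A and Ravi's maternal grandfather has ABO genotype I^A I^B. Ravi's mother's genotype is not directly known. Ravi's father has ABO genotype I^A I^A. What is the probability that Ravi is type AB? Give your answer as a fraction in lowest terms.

Ravi's mother's ABO genotype from I^A I^A × I^A I^B: 1/2 I^A I^A, 1/2 I^A I^B.
Crossing each possibility with the father I^A I^A and summing P(type AB): 1/2·0 + 1/2·1/2 = 1/4.

1/4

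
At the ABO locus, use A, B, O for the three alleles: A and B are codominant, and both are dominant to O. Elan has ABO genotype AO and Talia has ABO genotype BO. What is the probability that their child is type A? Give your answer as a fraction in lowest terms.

1/4

ABO cross AO × BO → offspring phenotypes: 1/4 O, 1/4 A, 1/4 B, 1/4 AB.
So P(type A) = 1/4.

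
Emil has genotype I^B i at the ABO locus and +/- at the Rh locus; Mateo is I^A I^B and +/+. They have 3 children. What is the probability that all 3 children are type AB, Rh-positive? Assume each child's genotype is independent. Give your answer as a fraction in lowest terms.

ABO cross I^B i × I^A I^B → 1/4 A, 1/2 B, 1/4 AB.
Rh cross +/- × +/+ → 1 Rh+; so P(type AB, Rh-positive) = 1/4 × 1 = 1/4 per child.
All 3 independent: (1/4)^3 = 1/64.

1/64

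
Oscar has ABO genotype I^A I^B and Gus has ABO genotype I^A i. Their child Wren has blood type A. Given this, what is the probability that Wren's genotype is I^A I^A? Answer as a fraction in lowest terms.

Cross I^A I^B × I^A i → 1/4 I^A I^A, 1/4 I^A I^B, 1/4 I^A i, 1/4 I^B i.
Type-A genotypes among offspring: I^A I^A (1/4), I^A i (1/4); total 1/2.
P(I^A I^A | type A) = (1/4) / (1/2) = 1/2.

1/2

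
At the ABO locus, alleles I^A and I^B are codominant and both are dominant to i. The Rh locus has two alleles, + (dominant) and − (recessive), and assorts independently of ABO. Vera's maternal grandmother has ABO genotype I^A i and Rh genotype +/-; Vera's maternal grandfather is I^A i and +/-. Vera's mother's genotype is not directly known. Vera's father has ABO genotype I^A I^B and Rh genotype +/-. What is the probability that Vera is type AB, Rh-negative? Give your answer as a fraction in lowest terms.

1/16

Vera's mother's ABO genotype from I^A i × I^A i: 1/4 I^A I^A, 1/2 I^A i, 1/4 i i.
Crossing each possibility with the father I^A I^B and summing P(type AB): 1/4·1/2 + 1/2·1/4 + 1/4·0 = 1/4.
Similarly for Rh via the mother's Rh distribution: P(Rh-) = 1/4.
Independent loci: 1/4 × 1/4 = 1/16.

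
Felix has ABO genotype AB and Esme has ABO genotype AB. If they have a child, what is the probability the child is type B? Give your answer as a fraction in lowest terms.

ABO cross AB × AB → offspring phenotypes: 1/4 A, 1/4 B, 1/2 AB.
So P(type B) = 1/4.

1/4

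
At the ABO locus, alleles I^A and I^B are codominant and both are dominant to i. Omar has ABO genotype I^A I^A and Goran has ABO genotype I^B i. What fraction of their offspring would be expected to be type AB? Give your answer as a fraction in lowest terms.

ABO cross I^A I^A × I^B i → offspring phenotypes: 1/2 A, 1/2 AB.
So P(type AB) = 1/2.

1/2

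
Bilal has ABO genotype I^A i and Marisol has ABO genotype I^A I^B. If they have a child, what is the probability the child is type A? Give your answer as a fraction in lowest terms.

1/2

ABO cross I^A i × I^A I^B → offspring phenotypes: 1/2 A, 1/4 B, 1/4 AB.
So P(type A) = 1/2.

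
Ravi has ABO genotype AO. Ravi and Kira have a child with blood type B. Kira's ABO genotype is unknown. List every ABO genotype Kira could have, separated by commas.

For each candidate genotype of Kira, check whether crossing it with AO can produce every observed child phenotype.
  AA → possible child types {A} ✗
  AB → possible child types {A, B, AB} ✓
  AO → possible child types {O, A} ✗
  BB → possible child types {B, AB} ✓
  BO → possible child types {O, A, B, AB} ✓
  OO → possible child types {O, A} ✗

AB, BB, BO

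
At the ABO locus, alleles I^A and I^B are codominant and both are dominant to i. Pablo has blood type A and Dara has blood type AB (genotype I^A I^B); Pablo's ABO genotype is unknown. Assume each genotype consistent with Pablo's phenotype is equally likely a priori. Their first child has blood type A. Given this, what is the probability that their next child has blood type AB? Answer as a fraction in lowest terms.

3/8

Possible genotypes: Pablo ∈ {I^A I^A, I^A i}; Dara ∈ {I^A I^B}.
Weight each parental genotype pair by prior × P(type-A child):
  I^A I^A × I^A I^B: posterior weight 1/2; P(next child type AB) = 1/2.
  I^A i × I^A I^B: posterior weight 1/2; P(next child type AB) = 1/4.
Weighted sum = 3/8.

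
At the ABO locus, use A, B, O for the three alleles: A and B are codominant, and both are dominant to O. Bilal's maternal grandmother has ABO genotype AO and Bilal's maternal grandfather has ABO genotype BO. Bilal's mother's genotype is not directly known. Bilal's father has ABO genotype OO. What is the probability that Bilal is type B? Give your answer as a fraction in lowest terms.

1/4

Bilal's mother's ABO genotype from AO × BO: 1/4 AB, 1/4 AO, 1/4 BO, 1/4 OO.
Crossing each possibility with the father OO and summing P(type B): 1/4·1/2 + 1/4·0 + 1/4·1/2 + 1/4·0 = 1/4.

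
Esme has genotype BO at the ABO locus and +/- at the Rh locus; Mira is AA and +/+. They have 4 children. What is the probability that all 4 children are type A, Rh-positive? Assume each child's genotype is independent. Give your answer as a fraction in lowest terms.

ABO cross BO × AA → 1/2 A, 1/2 AB.
Rh cross +/- × +/+ → 1 Rh+; so P(type A, Rh-positive) = 1/2 × 1 = 1/2 per child.
All 4 independent: (1/2)^4 = 1/16.

1/16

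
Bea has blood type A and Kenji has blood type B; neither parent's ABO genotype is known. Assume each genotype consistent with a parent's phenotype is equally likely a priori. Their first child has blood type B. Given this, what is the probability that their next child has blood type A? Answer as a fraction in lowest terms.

Possible genotypes: Bea ∈ {I^A I^A, I^A i}; Kenji ∈ {I^B I^B, I^B i}.
Weight each parental genotype pair by prior × P(type-B child):
  I^A i × I^B I^B: posterior weight 2/3; P(next child type A) = 0.
  I^A i × I^B i: posterior weight 1/3; P(next child type A) = 1/4.
Weighted sum = 1/12.

1/12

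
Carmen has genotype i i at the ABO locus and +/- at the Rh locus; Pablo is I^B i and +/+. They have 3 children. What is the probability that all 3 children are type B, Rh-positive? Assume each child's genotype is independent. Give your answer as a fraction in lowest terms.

1/8

ABO cross i i × I^B i → 1/2 O, 1/2 B.
Rh cross +/- × +/+ → 1 Rh+; so P(type B, Rh-positive) = 1/2 × 1 = 1/2 per child.
All 3 independent: (1/2)^3 = 1/8.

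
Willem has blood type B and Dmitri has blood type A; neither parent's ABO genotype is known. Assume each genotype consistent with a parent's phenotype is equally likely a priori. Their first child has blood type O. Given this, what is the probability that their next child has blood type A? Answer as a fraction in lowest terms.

1/4

Possible genotypes: Willem ∈ {BB, BO}; Dmitri ∈ {AA, AO}.
Weight each parental genotype pair by prior × P(type-O child):
  BO × AO: posterior weight 1; P(next child type A) = 1/4.
Weighted sum = 1/4.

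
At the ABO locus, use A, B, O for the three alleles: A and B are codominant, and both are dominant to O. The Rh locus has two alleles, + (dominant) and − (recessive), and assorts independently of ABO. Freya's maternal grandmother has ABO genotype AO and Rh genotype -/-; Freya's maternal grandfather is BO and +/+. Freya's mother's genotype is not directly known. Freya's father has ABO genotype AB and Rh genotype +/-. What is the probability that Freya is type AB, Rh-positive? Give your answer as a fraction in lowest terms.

Freya's mother's ABO genotype from AO × BO: 1/4 AB, 1/4 AO, 1/4 BO, 1/4 OO.
Crossing each possibility with the father AB and summing P(type AB): 1/4·1/2 + 1/4·1/4 + 1/4·1/4 + 1/4·0 = 1/4.
Similarly for Rh via the mother's Rh distribution: P(Rh+) = 3/4.
Independent loci: 1/4 × 3/4 = 3/16.

3/16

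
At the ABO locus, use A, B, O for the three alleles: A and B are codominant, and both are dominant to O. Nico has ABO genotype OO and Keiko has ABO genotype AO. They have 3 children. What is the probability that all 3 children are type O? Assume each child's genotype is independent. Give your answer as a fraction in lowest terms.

ABO cross OO × AO → 1/2 O, 1/2 A.
So P(type O) = 1/2 per child.
All 3 independent: (1/2)^3 = 1/8.

1/8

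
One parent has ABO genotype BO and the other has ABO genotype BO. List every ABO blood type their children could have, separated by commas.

O, B

Gametes from BO × BO give offspring ABO genotypes BB, BO, OO, i.e. phenotypes O, B.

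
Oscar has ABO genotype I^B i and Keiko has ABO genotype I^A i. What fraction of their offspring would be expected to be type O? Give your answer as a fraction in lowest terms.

1/4

ABO cross I^B i × I^A i → offspring phenotypes: 1/4 O, 1/4 A, 1/4 B, 1/4 AB.
So P(type O) = 1/4.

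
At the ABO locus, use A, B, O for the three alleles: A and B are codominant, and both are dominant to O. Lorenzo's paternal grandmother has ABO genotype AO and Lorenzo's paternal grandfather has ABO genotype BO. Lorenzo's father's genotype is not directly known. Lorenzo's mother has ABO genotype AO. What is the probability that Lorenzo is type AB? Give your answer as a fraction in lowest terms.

1/8

Lorenzo's father's ABO genotype from AO × BO: 1/4 AB, 1/4 AO, 1/4 BO, 1/4 OO.
Crossing each possibility with the mother AO and summing P(type AB): 1/4·1/4 + 1/4·0 + 1/4·1/4 + 1/4·0 = 1/8.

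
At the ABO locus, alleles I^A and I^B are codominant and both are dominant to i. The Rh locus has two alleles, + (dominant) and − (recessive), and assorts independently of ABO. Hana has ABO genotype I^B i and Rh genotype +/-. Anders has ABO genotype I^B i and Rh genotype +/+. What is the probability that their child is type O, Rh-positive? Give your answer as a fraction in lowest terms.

1/4

ABO cross I^B i × I^B i → offspring phenotypes: 1/4 O, 3/4 B.
Rh cross +/- × +/+ → 1 Rh+.
Independent loci: P(type O, Rh-positive) = 1/4 × 1 = 1/4.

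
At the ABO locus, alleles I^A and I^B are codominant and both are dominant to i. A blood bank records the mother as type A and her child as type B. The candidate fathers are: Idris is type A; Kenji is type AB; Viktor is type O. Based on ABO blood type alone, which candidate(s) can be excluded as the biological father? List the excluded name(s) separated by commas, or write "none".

Idris, Viktor

A candidate is excluded only if no genotype consistent with his phenotype could produce a type B child with a type A mother.
Idris (type A): no genotype consistent with that phenotype can produce a type-B child with a type-A mother.
Viktor (type O): no genotype consistent with that phenotype can produce a type-B child with a type-A mother.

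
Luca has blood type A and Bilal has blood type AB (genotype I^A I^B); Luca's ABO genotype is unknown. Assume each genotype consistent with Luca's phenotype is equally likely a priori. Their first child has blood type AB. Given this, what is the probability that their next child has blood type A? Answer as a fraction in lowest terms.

1/2

Possible genotypes: Luca ∈ {I^A I^A, I^A i}; Bilal ∈ {I^A I^B}.
Weight each parental genotype pair by prior × P(type-AB child):
  I^A I^A × I^A I^B: posterior weight 2/3; P(next child type A) = 1/2.
  I^A i × I^A I^B: posterior weight 1/3; P(next child type A) = 1/2.
Weighted sum = 1/2.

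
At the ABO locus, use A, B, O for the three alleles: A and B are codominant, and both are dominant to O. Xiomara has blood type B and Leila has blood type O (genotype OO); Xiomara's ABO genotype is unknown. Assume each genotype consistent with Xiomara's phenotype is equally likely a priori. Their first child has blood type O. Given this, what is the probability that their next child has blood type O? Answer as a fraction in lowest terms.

Possible genotypes: Xiomara ∈ {BB, BO}; Leila ∈ {OO}.
Weight each parental genotype pair by prior × P(type-O child):
  BO × OO: posterior weight 1; P(next child type O) = 1/2.
Weighted sum = 1/2.

1/2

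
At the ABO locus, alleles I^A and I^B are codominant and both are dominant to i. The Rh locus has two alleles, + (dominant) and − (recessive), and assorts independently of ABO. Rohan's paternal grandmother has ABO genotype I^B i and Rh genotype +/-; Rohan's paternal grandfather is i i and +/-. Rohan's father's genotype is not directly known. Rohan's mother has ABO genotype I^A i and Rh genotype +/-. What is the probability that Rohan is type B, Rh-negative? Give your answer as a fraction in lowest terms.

Rohan's father's ABO genotype from I^B i × i i: 1/2 I^B i, 1/2 i i.
Crossing each possibility with the mother I^A i and summing P(type B): 1/2·1/4 + 1/2·0 = 1/8.
Similarly for Rh via the father's Rh distribution: P(Rh-) = 1/4.
Independent loci: 1/8 × 1/4 = 1/32.

1/32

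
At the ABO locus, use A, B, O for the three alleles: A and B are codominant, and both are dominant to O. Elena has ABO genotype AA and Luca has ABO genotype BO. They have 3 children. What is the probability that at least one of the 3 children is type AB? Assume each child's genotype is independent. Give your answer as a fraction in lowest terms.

7/8

ABO cross AA × BO → 1/2 A, 1/2 AB.
So P(type AB) = 1/2 per child.
P(none) = (1/2)^3 = 1/8; P(at least one) = 1 − 1/8 = 7/8.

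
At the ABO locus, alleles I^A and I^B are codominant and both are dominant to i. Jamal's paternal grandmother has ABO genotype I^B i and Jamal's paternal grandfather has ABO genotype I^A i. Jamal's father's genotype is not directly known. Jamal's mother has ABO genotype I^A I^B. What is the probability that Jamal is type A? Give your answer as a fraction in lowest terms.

Jamal's father's ABO genotype from I^B i × I^A i: 1/4 I^A I^B, 1/4 I^A i, 1/4 I^B i, 1/4 i i.
Crossing each possibility with the mother I^A I^B and summing P(type A): 1/4·1/4 + 1/4·1/2 + 1/4·1/4 + 1/4·1/2 = 3/8.

3/8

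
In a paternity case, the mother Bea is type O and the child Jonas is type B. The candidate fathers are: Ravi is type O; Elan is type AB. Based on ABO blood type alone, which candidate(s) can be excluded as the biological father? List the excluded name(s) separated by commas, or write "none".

Ravi

A candidate is excluded only if no genotype consistent with his phenotype could produce a type B child with a type O mother.
Ravi (type O): no genotype consistent with that phenotype can produce a type-B child with a type-O mother.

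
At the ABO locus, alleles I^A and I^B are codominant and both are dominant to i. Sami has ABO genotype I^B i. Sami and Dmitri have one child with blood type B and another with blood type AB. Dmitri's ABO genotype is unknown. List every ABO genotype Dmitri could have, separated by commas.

I^A I^B, I^A i

For each candidate genotype of Dmitri, check whether crossing it with I^B i can produce every observed child phenotype.
  I^A I^A → possible child types {A, AB} ✗
  I^A I^B → possible child types {A, B, AB} ✓
  I^A i → possible child types {O, A, B, AB} ✓
  I^B I^B → possible child types {B} ✗
  I^B i → possible child types {O, B} ✗
  i i → possible child types {O, B} ✗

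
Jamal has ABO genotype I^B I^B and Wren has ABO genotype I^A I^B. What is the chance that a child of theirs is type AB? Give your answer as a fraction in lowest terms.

1/2

ABO cross I^B I^B × I^A I^B → offspring phenotypes: 1/2 B, 1/2 AB.
So P(type AB) = 1/2.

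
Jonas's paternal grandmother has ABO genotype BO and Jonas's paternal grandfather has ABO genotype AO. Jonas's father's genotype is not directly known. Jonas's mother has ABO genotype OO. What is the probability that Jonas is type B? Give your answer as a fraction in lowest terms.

Jonas's father's ABO genotype from BO × AO: 1/4 AB, 1/4 AO, 1/4 BO, 1/4 OO.
Crossing each possibility with the mother OO and summing P(type B): 1/4·1/2 + 1/4·0 + 1/4·1/2 + 1/4·0 = 1/4.

1/4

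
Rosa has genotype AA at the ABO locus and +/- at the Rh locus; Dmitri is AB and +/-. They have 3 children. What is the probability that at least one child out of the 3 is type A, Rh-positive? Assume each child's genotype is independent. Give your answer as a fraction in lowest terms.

387/512

ABO cross AA × AB → 1/2 A, 1/2 AB.
Rh cross +/- × +/- → 3/4 Rh+, 1/4 Rh-; so P(type A, Rh-positive) = 1/2 × 3/4 = 3/8 per child.
P(none) = (5/8)^3 = 125/512; P(at least one) = 1 − 125/512 = 387/512.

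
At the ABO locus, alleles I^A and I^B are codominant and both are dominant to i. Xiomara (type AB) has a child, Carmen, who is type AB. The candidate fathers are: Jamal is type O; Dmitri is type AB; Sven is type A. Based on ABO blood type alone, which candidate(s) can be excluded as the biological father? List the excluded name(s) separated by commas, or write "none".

Jamal

A candidate is excluded only if no genotype consistent with his phenotype could produce a type AB child with a type AB mother.
Jamal (type O): no genotype consistent with that phenotype can produce a type-AB child with a type-AB mother.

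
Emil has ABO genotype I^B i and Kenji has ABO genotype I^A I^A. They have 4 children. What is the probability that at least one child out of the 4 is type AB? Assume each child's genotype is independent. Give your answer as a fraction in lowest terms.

15/16

ABO cross I^B i × I^A I^A → 1/2 A, 1/2 AB.
So P(type AB) = 1/2 per child.
P(none) = (1/2)^4 = 1/16; P(at least one) = 1 − 1/16 = 15/16.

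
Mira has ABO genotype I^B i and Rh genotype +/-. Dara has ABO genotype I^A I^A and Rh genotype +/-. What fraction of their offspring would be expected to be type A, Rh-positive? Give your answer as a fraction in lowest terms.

ABO cross I^B i × I^A I^A → offspring phenotypes: 1/2 A, 1/2 AB.
Rh cross +/- × +/- → 3/4 Rh+, 1/4 Rh-.
Independent loci: P(type A, Rh-positive) = 1/2 × 3/4 = 3/8.

3/8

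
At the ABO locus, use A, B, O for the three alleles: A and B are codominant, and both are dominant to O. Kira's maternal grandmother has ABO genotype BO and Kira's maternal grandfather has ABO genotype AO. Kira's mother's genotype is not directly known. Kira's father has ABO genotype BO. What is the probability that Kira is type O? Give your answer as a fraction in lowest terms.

1/4

Kira's mother's ABO genotype from BO × AO: 1/4 AB, 1/4 AO, 1/4 BO, 1/4 OO.
Crossing each possibility with the father BO and summing P(type O): 1/4·0 + 1/4·1/4 + 1/4·1/4 + 1/4·1/2 = 1/4.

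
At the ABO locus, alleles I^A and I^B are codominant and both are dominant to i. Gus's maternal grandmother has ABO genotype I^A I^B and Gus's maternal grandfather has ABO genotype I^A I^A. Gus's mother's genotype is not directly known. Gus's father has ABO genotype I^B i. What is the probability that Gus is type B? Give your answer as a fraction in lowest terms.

Gus's mother's ABO genotype from I^A I^B × I^A I^A: 1/2 I^A I^A, 1/2 I^A I^B.
Crossing each possibility with the father I^B i and summing P(type B): 1/2·0 + 1/2·1/2 = 1/4.

1/4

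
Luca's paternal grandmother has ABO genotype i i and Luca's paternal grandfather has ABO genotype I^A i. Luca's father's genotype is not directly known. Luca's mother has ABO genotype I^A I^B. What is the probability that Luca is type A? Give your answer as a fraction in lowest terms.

Luca's father's ABO genotype from i i × I^A i: 1/2 I^A i, 1/2 i i.
Crossing each possibility with the mother I^A I^B and summing P(type A): 1/2·1/2 + 1/2·1/2 = 1/2.

1/2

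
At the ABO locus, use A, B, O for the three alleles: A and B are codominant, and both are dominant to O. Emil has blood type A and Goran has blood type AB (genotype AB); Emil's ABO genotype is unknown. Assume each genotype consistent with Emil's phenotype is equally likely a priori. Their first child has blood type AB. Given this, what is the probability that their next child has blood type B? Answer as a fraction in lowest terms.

Possible genotypes: Emil ∈ {AA, AO}; Goran ∈ {AB}.
Weight each parental genotype pair by prior × P(type-AB child):
  AA × AB: posterior weight 2/3; P(next child type B) = 0.
  AO × AB: posterior weight 1/3; P(next child type B) = 1/4.
Weighted sum = 1/12.

1/12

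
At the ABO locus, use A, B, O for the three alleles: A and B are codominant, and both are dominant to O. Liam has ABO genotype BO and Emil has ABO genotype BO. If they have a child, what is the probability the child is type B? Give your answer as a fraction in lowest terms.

ABO cross BO × BO → offspring phenotypes: 1/4 O, 3/4 B.
So P(type B) = 3/4.

3/4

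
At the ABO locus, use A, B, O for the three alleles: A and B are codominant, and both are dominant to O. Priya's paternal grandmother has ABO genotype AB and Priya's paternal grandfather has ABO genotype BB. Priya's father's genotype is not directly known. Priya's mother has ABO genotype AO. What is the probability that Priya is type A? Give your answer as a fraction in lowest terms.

1/4

Priya's father's ABO genotype from AB × BB: 1/2 AB, 1/2 BB.
Crossing each possibility with the mother AO and summing P(type A): 1/2·1/2 + 1/2·0 = 1/4.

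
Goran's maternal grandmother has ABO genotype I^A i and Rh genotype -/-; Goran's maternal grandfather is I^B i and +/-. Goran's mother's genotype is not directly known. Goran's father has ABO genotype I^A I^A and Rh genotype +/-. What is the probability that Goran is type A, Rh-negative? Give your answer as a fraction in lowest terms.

Goran's mother's ABO genotype from I^A i × I^B i: 1/4 I^A I^B, 1/4 I^A i, 1/4 I^B i, 1/4 i i.
Crossing each possibility with the father I^A I^A and summing P(type A): 1/4·1/2 + 1/4·1 + 1/4·1/2 + 1/4·1 = 3/4.
Similarly for Rh via the mother's Rh distribution: P(Rh-) = 3/8.
Independent loci: 3/4 × 3/8 = 9/32.

9/32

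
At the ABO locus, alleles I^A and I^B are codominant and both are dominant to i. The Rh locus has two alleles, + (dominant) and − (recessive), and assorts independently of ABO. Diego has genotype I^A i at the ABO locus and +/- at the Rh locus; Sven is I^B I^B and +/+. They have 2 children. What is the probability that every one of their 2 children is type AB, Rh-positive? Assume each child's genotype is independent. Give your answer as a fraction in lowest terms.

1/4

ABO cross I^A i × I^B I^B → 1/2 B, 1/2 AB.
Rh cross +/- × +/+ → 1 Rh+; so P(type AB, Rh-positive) = 1/2 × 1 = 1/2 per child.
All 2 independent: (1/2)^2 = 1/4.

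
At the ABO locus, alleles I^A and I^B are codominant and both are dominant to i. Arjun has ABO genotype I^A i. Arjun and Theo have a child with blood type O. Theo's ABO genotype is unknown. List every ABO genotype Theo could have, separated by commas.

I^A i, I^B i, i i

For each candidate genotype of Theo, check whether crossing it with I^A i can produce every observed child phenotype.
  I^A I^A → possible child types {A} ✗
  I^A I^B → possible child types {A, B, AB} ✗
  I^A i → possible child types {O, A} ✓
  I^B I^B → possible child types {B, AB} ✗
  I^B i → possible child types {O, A, B, AB} ✓
  i i → possible child types {O, A} ✓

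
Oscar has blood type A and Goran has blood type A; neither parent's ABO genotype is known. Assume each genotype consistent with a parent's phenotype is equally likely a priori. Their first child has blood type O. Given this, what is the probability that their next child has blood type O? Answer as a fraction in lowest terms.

1/4

Possible genotypes: Oscar ∈ {AA, AO}; Goran ∈ {AA, AO}.
Weight each parental genotype pair by prior × P(type-O child):
  AO × AO: posterior weight 1; P(next child type O) = 1/4.
Weighted sum = 1/4.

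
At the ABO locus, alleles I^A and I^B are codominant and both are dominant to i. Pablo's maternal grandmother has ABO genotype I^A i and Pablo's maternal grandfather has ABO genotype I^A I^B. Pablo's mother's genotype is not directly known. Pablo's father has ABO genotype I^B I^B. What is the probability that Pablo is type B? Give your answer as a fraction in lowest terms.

1/2

Pablo's mother's ABO genotype from I^A i × I^A I^B: 1/4 I^A I^A, 1/4 I^A I^B, 1/4 I^A i, 1/4 I^B i.
Crossing each possibility with the father I^B I^B and summing P(type B): 1/4·0 + 1/4·1/2 + 1/4·1/2 + 1/4·1 = 1/2.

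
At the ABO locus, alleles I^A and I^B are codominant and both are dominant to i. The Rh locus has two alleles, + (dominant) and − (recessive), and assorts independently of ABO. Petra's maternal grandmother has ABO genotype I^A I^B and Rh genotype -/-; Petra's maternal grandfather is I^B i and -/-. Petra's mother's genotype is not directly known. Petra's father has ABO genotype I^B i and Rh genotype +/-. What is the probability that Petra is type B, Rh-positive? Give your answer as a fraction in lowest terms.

Petra's mother's ABO genotype from I^A I^B × I^B i: 1/4 I^A I^B, 1/4 I^A i, 1/4 I^B I^B, 1/4 I^B i.
Crossing each possibility with the father I^B i and summing P(type B): 1/4·1/2 + 1/4·1/4 + 1/4·1 + 1/4·3/4 = 5/8.
Similarly for Rh via the mother's Rh distribution: P(Rh+) = 1/2.
Independent loci: 5/8 × 1/2 = 5/16.

5/16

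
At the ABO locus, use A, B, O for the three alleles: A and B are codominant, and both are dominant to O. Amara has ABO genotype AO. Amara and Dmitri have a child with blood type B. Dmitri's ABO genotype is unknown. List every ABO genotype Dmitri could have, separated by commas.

For each candidate genotype of Dmitri, check whether crossing it with AO can produce every observed child phenotype.
  AA → possible child types {A} ✗
  AB → possible child types {A, B, AB} ✓
  AO → possible child types {O, A} ✗
  BB → possible child types {B, AB} ✓
  BO → possible child types {O, A, B, AB} ✓
  OO → possible child types {O, A} ✗

AB, BB, BO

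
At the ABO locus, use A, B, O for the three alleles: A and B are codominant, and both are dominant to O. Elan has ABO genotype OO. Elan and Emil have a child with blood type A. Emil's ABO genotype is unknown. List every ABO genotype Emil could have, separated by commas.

For each candidate genotype of Emil, check whether crossing it with OO can produce every observed child phenotype.
  AA → possible child types {A} ✓
  AB → possible child types {A, B} ✓
  AO → possible child types {O, A} ✓
  BB → possible child types {B} ✗
  BO → possible child types {O, B} ✗
  OO → possible child types {O} ✗

AA, AB, AO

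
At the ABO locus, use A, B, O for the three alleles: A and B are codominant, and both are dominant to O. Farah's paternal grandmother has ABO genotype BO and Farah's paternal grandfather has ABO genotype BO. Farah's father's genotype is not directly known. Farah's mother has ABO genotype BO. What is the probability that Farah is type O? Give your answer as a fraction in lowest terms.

Farah's father's ABO genotype from BO × BO: 1/4 BB, 1/2 BO, 1/4 OO.
Crossing each possibility with the mother BO and summing P(type O): 1/4·0 + 1/2·1/4 + 1/4·1/2 = 1/4.

1/4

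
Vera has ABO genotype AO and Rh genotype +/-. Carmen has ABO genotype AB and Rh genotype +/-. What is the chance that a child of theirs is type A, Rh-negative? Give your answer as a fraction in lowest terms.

1/8

ABO cross AO × AB → offspring phenotypes: 1/2 A, 1/4 B, 1/4 AB.
Rh cross +/- × +/- → 3/4 Rh+, 1/4 Rh-.
Independent loci: P(type A, Rh-negative) = 1/2 × 1/4 = 1/8.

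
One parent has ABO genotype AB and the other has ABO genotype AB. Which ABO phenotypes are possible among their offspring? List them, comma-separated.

Gametes from AB × AB give offspring ABO genotypes AA, AB, BB, i.e. phenotypes A, B, AB.

A, B, AB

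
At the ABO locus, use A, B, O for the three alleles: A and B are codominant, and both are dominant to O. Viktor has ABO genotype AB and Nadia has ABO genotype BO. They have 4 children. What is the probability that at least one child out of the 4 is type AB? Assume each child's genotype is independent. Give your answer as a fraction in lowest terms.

ABO cross AB × BO → 1/4 A, 1/2 B, 1/4 AB.
So P(type AB) = 1/4 per child.
P(none) = (3/4)^4 = 81/256; P(at least one) = 1 − 81/256 = 175/256.

175/256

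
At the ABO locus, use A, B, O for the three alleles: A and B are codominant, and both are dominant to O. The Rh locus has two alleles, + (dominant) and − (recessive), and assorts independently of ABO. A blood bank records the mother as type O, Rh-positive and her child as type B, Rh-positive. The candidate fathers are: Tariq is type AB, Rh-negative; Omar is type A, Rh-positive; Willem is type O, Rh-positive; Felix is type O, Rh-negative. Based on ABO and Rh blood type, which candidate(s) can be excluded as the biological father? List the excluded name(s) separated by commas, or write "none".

Omar, Willem, Felix

A candidate is excluded only if no genotype consistent with his phenotype could produce a type B, Rh-positive child with a type O, Rh-positive mother.
Omar (type A, Rh+): no genotype consistent with that phenotype can produce a type-B Rh+ child with a type-O mother.
Willem (type O, Rh+): no genotype consistent with that phenotype can produce a type-B Rh+ child with a type-O mother.
Felix (type O, Rh-): no genotype consistent with that phenotype can produce a type-B Rh+ child with a type-O mother.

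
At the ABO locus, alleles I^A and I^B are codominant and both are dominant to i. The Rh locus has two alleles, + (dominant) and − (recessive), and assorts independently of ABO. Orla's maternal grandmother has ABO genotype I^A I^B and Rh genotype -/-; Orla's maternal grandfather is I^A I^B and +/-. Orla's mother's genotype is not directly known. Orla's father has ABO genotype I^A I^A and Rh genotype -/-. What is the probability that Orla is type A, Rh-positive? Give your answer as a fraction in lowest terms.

Orla's mother's ABO genotype from I^A I^B × I^A I^B: 1/4 I^A I^A, 1/2 I^A I^B, 1/4 I^B I^B.
Crossing each possibility with the father I^A I^A and summing P(type A): 1/4·1 + 1/2·1/2 + 1/4·0 = 1/2.
Similarly for Rh via the mother's Rh distribution: P(Rh+) = 1/4.
Independent loci: 1/2 × 1/4 = 1/8.

1/8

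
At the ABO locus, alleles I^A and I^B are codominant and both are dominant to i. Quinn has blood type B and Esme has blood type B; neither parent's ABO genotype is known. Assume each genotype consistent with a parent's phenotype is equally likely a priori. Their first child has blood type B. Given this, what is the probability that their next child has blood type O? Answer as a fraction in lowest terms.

Possible genotypes: Quinn ∈ {I^B I^B, I^B i}; Esme ∈ {I^B I^B, I^B i}.
Weight each parental genotype pair by prior × P(type-B child):
  I^B I^B × I^B I^B: posterior weight 4/15; P(next child type O) = 0.
  I^B I^B × I^B i: posterior weight 4/15; P(next child type O) = 0.
  I^B i × I^B I^B: posterior weight 4/15; P(next child type O) = 0.
  I^B i × I^B i: posterior weight 1/5; P(next child type O) = 1/4.
Weighted sum = 1/20.

1/20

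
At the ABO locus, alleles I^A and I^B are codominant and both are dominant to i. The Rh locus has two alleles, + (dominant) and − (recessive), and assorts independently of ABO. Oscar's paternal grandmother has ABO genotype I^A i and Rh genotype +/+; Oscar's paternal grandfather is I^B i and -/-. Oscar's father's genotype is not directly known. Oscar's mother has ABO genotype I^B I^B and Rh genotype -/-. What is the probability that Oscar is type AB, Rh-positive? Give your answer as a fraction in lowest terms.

Oscar's father's ABO genotype from I^A i × I^B i: 1/4 I^A I^B, 1/4 I^A i, 1/4 I^B i, 1/4 i i.
Crossing each possibility with the mother I^B I^B and summing P(type AB): 1/4·1/2 + 1/4·1/2 + 1/4·0 + 1/4·0 = 1/4.
Similarly for Rh via the father's Rh distribution: P(Rh+) = 1/2.
Independent loci: 1/4 × 1/2 = 1/8.

1/8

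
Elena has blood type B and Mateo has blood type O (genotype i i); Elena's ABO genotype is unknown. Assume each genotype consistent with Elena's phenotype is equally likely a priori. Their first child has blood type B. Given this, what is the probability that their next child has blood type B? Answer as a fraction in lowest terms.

5/6

Possible genotypes: Elena ∈ {I^B I^B, I^B i}; Mateo ∈ {i i}.
Weight each parental genotype pair by prior × P(type-B child):
  I^B I^B × i i: posterior weight 2/3; P(next child type B) = 1.
  I^B i × i i: posterior weight 1/3; P(next child type B) = 1/2.
Weighted sum = 5/6.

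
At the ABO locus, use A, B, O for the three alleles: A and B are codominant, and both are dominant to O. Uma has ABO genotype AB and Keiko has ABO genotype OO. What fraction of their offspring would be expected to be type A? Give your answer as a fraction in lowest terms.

ABO cross AB × OO → offspring phenotypes: 1/2 A, 1/2 B.
So P(type A) = 1/2.

1/2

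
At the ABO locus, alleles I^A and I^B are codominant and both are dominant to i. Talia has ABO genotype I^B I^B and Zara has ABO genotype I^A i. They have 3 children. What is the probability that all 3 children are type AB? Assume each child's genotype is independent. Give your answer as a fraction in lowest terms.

1/8

ABO cross I^B I^B × I^A i → 1/2 B, 1/2 AB.
So P(type AB) = 1/2 per child.
All 3 independent: (1/2)^3 = 1/8.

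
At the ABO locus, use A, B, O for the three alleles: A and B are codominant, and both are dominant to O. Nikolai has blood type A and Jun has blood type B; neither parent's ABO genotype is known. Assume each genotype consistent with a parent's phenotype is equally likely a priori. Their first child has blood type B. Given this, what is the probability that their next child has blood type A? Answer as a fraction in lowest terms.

1/12

Possible genotypes: Nikolai ∈ {AA, AO}; Jun ∈ {BB, BO}.
Weight each parental genotype pair by prior × P(type-B child):
  AO × BB: posterior weight 2/3; P(next child type A) = 0.
  AO × BO: posterior weight 1/3; P(next child type A) = 1/4.
Weighted sum = 1/12.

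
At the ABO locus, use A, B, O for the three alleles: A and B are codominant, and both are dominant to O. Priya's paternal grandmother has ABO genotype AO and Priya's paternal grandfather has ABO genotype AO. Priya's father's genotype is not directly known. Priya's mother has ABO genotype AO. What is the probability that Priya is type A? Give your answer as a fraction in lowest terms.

3/4

Priya's father's ABO genotype from AO × AO: 1/4 AA, 1/2 AO, 1/4 OO.
Crossing each possibility with the mother AO and summing P(type A): 1/4·1 + 1/2·3/4 + 1/4·1/2 = 3/4.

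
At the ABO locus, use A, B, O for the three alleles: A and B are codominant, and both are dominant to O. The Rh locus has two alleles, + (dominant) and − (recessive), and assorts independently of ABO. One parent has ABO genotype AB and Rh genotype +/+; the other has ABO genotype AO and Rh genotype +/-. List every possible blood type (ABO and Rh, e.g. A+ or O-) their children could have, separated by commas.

A+, B+, AB+

Gametes from AB × AO give offspring ABO genotypes AA, AB, AO, BO, i.e. phenotypes A, B, AB.
Rh cross +/+ × +/- → phenotypes Rh+.
Combining independently: A+, B+, AB+.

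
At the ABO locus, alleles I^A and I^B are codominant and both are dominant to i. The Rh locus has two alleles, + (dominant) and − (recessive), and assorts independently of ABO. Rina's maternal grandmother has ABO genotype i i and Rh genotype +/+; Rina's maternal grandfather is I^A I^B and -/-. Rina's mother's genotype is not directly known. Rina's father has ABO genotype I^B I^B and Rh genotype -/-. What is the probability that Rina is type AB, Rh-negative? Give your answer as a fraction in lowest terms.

1/8

Rina's mother's ABO genotype from i i × I^A I^B: 1/2 I^A i, 1/2 I^B i.
Crossing each possibility with the father I^B I^B and summing P(type AB): 1/2·1/2 + 1/2·0 = 1/4.
Similarly for Rh via the mother's Rh distribution: P(Rh-) = 1/2.
Independent loci: 1/4 × 1/2 = 1/8.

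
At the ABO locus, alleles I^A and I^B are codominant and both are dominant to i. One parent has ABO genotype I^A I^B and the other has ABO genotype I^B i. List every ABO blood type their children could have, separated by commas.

Gametes from I^A I^B × I^B i give offspring ABO genotypes I^A I^B, I^A i, I^B I^B, I^B i, i.e. phenotypes A, B, AB.

A, B, AB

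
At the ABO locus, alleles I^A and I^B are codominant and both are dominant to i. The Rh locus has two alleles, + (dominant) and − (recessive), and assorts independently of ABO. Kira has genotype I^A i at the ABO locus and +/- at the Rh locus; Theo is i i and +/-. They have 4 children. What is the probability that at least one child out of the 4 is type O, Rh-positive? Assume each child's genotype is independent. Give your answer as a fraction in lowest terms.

3471/4096

ABO cross I^A i × i i → 1/2 O, 1/2 A.
Rh cross +/- × +/- → 3/4 Rh+, 1/4 Rh-; so P(type O, Rh-positive) = 1/2 × 3/4 = 3/8 per child.
P(none) = (5/8)^4 = 625/4096; P(at least one) = 1 − 625/4096 = 3471/4096.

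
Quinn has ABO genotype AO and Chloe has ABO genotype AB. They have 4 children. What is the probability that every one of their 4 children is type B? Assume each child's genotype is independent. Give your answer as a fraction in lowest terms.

ABO cross AO × AB → 1/2 A, 1/4 B, 1/4 AB.
So P(type B) = 1/4 per child.
All 4 independent: (1/4)^4 = 1/256.

1/256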